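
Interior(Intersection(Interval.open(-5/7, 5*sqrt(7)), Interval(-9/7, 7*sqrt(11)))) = Interval.open(-5/7, 5*sqrt(7))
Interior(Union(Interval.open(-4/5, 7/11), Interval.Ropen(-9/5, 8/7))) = Interval.open(-9/5, 8/7)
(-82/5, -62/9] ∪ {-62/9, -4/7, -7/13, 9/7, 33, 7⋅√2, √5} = (-82/5, -62/9] ∪ {-4/7, -7/13, 9/7, 33, 7⋅√2, √5}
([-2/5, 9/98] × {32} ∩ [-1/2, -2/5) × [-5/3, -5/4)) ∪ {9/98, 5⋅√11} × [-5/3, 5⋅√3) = {9/98, 5⋅√11} × [-5/3, 5⋅√3)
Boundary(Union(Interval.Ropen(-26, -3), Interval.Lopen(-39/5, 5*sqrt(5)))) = {-26, 5*sqrt(5)}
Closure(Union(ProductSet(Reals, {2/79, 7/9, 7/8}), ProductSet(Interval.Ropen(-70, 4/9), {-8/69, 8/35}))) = Union(ProductSet(Interval(-70, 4/9), {-8/69, 8/35}), ProductSet(Reals, {2/79, 7/9, 7/8}))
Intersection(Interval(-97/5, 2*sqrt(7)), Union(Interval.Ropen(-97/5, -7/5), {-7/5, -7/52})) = Union({-7/52}, Interval(-97/5, -7/5))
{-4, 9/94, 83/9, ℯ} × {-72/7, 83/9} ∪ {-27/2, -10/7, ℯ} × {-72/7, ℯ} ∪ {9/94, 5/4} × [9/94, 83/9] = ({-27/2, -10/7, ℯ} × {-72/7, ℯ}) ∪ ({9/94, 5/4} × [9/94, 83/9]) ∪ ({-4, 9/94, 83/9, ℯ} × {-72/7, 83/9})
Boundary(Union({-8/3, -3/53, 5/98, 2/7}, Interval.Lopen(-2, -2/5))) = {-8/3, -2, -2/5, -3/53, 5/98, 2/7}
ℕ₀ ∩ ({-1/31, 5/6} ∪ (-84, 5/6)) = {0}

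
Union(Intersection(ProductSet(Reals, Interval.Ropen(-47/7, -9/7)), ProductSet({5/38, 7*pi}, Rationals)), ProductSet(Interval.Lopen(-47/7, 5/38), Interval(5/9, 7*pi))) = Union(ProductSet({5/38, 7*pi}, Intersection(Interval.Ropen(-47/7, -9/7), Rationals)), ProductSet(Interval.Lopen(-47/7, 5/38), Interval(5/9, 7*pi)))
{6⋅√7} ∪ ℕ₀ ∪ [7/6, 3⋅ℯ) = ℕ₀ ∪ [7/6, 3⋅ℯ) ∪ {6⋅√7}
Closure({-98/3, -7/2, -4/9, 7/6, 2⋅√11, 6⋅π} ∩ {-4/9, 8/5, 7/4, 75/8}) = {-4/9}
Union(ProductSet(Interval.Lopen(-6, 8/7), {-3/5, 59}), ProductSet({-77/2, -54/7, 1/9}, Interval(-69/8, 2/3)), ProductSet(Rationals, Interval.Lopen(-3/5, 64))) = Union(ProductSet({-77/2, -54/7, 1/9}, Interval(-69/8, 2/3)), ProductSet(Interval.Lopen(-6, 8/7), {-3/5, 59}), ProductSet(Rationals, Interval.Lopen(-3/5, 64)))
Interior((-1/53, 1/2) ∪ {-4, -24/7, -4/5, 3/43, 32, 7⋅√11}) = (-1/53, 1/2)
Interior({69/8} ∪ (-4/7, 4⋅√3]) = (-4/7, 4⋅√3)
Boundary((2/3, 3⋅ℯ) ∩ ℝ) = {2/3, 3⋅ℯ}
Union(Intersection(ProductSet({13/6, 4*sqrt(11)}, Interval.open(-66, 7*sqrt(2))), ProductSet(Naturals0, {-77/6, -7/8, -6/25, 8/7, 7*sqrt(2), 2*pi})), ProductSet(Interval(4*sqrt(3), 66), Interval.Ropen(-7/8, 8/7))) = ProductSet(Interval(4*sqrt(3), 66), Interval.Ropen(-7/8, 8/7))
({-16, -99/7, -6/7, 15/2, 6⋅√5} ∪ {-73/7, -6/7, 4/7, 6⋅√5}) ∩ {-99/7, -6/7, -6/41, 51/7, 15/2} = {-99/7, -6/7, 15/2}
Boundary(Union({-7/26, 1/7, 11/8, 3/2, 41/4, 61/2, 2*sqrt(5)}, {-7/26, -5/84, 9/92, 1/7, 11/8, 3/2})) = {-7/26, -5/84, 9/92, 1/7, 11/8, 3/2, 41/4, 61/2, 2*sqrt(5)}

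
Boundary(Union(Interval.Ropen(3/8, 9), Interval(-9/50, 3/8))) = {-9/50, 9}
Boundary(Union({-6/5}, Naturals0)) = Union({-6/5}, Naturals0)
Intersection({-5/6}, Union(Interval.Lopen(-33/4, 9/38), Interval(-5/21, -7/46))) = {-5/6}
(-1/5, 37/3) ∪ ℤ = ℤ ∪ (-1/5, 37/3)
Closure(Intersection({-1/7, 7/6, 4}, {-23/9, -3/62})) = EmptySet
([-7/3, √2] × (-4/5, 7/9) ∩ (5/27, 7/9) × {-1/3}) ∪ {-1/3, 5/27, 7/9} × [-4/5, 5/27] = ((5/27, 7/9) × {-1/3}) ∪ ({-1/3, 5/27, 7/9} × [-4/5, 5/27])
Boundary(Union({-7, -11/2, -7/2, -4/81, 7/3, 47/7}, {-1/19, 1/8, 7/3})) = {-7, -11/2, -7/2, -1/19, -4/81, 1/8, 7/3, 47/7}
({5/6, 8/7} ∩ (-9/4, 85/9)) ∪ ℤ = ℤ ∪ {5/6, 8/7}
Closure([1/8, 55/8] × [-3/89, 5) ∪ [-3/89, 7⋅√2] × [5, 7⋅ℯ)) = ([1/8, 55/8] × [-3/89, 5]) ∪ ([-3/89, 7⋅√2] × [5, 7⋅ℯ])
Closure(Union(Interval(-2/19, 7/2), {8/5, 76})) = Union({76}, Interval(-2/19, 7/2))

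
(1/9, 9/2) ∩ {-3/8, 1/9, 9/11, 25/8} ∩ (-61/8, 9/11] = {9/11}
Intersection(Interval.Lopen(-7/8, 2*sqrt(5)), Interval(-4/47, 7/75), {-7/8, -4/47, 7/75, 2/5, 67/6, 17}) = {-4/47, 7/75}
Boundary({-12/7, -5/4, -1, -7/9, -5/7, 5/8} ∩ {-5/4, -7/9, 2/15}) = {-5/4, -7/9}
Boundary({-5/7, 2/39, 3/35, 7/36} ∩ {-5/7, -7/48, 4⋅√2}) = {-5/7}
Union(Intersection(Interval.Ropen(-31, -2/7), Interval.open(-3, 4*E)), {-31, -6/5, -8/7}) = Union({-31}, Interval.open(-3, -2/7))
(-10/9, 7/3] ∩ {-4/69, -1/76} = {-4/69, -1/76}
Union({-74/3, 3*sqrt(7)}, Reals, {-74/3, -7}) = Reals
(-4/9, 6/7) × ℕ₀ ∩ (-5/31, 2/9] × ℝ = (-5/31, 2/9] × ℕ₀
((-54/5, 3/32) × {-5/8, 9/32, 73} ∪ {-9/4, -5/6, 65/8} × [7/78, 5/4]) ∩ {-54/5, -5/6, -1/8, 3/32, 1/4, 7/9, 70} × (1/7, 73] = ({-5/6, -1/8} × {9/32, 73}) ∪ ({-5/6} × (1/7, 5/4])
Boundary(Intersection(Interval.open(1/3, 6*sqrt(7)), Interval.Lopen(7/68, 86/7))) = {1/3, 86/7}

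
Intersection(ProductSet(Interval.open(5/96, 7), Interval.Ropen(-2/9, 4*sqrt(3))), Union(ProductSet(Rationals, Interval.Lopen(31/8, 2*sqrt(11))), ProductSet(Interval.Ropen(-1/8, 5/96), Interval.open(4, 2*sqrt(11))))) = ProductSet(Intersection(Interval.open(5/96, 7), Rationals), Interval.Lopen(31/8, 2*sqrt(11)))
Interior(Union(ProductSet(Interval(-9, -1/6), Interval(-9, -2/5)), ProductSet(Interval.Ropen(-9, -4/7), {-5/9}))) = ProductSet(Interval.open(-9, -1/6), Interval.open(-9, -2/5))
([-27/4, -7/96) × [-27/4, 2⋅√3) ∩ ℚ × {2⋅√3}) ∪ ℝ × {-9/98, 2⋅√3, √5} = ℝ × {-9/98, 2⋅√3, √5}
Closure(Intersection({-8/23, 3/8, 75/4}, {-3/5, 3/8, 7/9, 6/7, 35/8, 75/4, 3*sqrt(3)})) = {3/8, 75/4}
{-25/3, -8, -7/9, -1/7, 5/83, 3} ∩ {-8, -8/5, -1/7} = {-8, -1/7}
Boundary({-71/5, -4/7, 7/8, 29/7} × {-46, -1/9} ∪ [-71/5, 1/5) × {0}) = ([-71/5, 1/5] × {0}) ∪ ({-71/5, -4/7, 7/8, 29/7} × {-46, -1/9})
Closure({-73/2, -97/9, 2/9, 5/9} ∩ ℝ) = {-73/2, -97/9, 2/9, 5/9}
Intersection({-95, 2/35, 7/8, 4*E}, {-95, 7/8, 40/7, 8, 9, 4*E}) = {-95, 7/8, 4*E}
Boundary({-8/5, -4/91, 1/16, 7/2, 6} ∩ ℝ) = {-8/5, -4/91, 1/16, 7/2, 6}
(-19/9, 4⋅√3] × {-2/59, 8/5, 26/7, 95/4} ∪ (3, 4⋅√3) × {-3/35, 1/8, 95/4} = ((3, 4⋅√3) × {-3/35, 1/8, 95/4}) ∪ ((-19/9, 4⋅√3] × {-2/59, 8/5, 26/7, 95/4})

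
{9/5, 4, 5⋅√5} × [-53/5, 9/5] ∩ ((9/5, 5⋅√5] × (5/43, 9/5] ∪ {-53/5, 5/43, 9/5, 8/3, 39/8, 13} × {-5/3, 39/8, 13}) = ({9/5} × {-5/3}) ∪ ({4, 5⋅√5} × (5/43, 9/5])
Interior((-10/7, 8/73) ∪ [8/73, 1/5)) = (-10/7, 1/5)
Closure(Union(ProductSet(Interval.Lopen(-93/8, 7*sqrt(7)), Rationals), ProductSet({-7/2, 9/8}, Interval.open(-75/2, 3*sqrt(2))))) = ProductSet(Interval(-93/8, 7*sqrt(7)), Reals)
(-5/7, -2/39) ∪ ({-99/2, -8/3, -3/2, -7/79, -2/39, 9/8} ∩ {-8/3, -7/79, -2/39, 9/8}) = {-8/3, 9/8} ∪ (-5/7, -2/39]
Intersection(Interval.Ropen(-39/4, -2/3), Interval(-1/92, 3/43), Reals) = EmptySet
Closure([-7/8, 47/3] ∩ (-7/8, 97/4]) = [-7/8, 47/3]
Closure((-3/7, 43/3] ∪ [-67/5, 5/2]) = [-67/5, 43/3]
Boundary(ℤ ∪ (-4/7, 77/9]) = {-4/7, 77/9} ∪ (ℤ \ (-4/7, 77/9))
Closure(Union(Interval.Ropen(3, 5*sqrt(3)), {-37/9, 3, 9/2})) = Union({-37/9}, Interval(3, 5*sqrt(3)))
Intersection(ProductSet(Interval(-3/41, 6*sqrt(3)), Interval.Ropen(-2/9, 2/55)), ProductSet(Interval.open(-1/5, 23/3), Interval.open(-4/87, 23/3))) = ProductSet(Interval.Ropen(-3/41, 23/3), Interval.open(-4/87, 2/55))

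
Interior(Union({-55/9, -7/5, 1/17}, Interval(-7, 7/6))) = Interval.open(-7, 7/6)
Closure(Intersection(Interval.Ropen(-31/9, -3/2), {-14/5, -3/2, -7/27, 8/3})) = {-14/5}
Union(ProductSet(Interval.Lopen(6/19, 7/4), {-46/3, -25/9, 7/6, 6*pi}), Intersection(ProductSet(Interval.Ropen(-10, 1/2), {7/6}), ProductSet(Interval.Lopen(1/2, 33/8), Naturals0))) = ProductSet(Interval.Lopen(6/19, 7/4), {-46/3, -25/9, 7/6, 6*pi})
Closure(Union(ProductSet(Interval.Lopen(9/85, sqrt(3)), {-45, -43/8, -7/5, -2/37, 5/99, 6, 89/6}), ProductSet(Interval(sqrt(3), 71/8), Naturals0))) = Union(ProductSet(Interval(9/85, sqrt(3)), {-45, -43/8, -7/5, -2/37, 5/99, 6, 89/6}), ProductSet(Interval(sqrt(3), 71/8), Naturals0))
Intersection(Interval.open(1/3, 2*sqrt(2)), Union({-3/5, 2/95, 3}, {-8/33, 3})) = EmptySet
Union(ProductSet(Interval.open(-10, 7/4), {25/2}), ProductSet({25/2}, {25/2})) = ProductSet(Union({25/2}, Interval.open(-10, 7/4)), {25/2})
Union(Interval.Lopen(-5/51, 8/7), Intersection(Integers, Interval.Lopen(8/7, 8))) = Union(Interval.Lopen(-5/51, 8/7), Range(2, 9, 1))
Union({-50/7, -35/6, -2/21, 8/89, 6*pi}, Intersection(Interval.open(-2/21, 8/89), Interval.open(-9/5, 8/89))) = Union({-50/7, -35/6, 6*pi}, Interval(-2/21, 8/89))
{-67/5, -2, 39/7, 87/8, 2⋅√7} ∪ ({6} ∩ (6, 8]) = {-67/5, -2, 39/7, 87/8, 2⋅√7}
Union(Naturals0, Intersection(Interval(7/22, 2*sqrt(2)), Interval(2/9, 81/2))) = Union(Interval(7/22, 2*sqrt(2)), Naturals0)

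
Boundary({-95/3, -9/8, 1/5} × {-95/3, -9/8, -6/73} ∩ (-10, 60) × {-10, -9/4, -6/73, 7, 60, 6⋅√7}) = {-9/8, 1/5} × {-6/73}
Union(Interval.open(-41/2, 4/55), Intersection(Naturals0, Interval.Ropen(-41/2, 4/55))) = Union(Interval.open(-41/2, 4/55), Range(0, 1, 1))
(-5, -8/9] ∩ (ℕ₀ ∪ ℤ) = {-4, -3, -2, -1}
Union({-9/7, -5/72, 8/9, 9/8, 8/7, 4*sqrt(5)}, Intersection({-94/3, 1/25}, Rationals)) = {-94/3, -9/7, -5/72, 1/25, 8/9, 9/8, 8/7, 4*sqrt(5)}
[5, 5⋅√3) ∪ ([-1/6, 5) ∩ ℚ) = [5, 5⋅√3) ∪ (ℚ ∩ [-1/6, 5))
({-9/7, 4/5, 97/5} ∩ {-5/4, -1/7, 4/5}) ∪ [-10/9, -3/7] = [-10/9, -3/7] ∪ {4/5}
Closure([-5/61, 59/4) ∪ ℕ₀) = [-5/61, 59/4] ∪ ℕ₀ ∪ (ℕ₀ \ (-5/61, 59/4))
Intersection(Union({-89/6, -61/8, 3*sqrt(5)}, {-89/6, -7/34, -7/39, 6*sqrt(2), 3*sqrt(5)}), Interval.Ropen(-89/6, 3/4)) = {-89/6, -61/8, -7/34, -7/39}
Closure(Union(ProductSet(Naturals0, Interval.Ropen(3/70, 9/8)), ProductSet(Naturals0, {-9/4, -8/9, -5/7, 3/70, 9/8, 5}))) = ProductSet(Naturals0, Union({-9/4, -8/9, -5/7, 5}, Interval(3/70, 9/8)))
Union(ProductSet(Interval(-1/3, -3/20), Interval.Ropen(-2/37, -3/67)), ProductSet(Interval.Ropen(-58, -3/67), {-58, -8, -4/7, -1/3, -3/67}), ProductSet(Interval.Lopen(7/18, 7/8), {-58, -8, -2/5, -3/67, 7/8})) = Union(ProductSet(Interval.Ropen(-58, -3/67), {-58, -8, -4/7, -1/3, -3/67}), ProductSet(Interval(-1/3, -3/20), Interval.Ropen(-2/37, -3/67)), ProductSet(Interval.Lopen(7/18, 7/8), {-58, -8, -2/5, -3/67, 7/8}))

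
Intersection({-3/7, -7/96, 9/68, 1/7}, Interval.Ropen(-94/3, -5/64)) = {-3/7}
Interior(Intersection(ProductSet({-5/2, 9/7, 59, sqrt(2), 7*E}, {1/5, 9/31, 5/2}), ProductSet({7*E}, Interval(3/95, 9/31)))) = EmptySet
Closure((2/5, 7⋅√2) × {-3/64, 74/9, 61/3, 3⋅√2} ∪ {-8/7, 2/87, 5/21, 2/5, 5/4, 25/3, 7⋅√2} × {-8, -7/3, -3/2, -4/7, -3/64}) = ({-8/7, 2/87, 5/21, 2/5, 5/4, 25/3, 7⋅√2} × {-8, -7/3, -3/2, -4/7, -3/64}) ∪ ([2/5, 7⋅√2] × {-3/64, 74/9, 61/3, 3⋅√2})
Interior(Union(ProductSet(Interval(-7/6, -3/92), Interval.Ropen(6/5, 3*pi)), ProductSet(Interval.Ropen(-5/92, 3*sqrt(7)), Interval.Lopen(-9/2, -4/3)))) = Union(ProductSet(Interval.open(-7/6, -3/92), Interval.open(6/5, 3*pi)), ProductSet(Interval.open(-5/92, 3*sqrt(7)), Interval.open(-9/2, -4/3)))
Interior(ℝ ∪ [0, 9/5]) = (-∞, ∞)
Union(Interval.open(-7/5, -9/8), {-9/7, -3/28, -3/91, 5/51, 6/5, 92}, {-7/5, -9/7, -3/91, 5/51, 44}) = Union({-3/28, -3/91, 5/51, 6/5, 44, 92}, Interval.Ropen(-7/5, -9/8))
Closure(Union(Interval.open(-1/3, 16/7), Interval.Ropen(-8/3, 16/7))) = Interval(-8/3, 16/7)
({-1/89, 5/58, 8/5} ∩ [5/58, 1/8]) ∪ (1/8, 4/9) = {5/58} ∪ (1/8, 4/9)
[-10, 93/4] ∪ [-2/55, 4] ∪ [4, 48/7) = [-10, 93/4]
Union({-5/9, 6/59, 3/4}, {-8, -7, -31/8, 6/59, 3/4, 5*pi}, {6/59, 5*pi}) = {-8, -7, -31/8, -5/9, 6/59, 3/4, 5*pi}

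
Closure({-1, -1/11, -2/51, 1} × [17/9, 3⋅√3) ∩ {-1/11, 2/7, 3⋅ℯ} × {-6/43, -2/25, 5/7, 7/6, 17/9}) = {-1/11} × {17/9}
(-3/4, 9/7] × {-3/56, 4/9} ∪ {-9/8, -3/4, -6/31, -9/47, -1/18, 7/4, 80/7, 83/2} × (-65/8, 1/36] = ((-3/4, 9/7] × {-3/56, 4/9}) ∪ ({-9/8, -3/4, -6/31, -9/47, -1/18, 7/4, 80/7, 83/2} × (-65/8, 1/36])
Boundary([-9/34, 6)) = {-9/34, 6}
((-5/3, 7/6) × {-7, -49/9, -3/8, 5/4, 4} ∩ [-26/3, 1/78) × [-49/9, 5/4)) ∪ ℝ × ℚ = ℝ × ℚ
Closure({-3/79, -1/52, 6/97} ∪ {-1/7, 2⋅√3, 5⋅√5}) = {-1/7, -3/79, -1/52, 6/97, 2⋅√3, 5⋅√5}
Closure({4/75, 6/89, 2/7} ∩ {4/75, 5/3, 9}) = {4/75}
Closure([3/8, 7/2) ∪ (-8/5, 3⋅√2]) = [-8/5, 3⋅√2]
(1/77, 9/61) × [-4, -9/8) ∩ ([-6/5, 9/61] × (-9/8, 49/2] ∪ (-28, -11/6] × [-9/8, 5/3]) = ∅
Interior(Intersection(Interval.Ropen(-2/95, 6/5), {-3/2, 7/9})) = EmptySet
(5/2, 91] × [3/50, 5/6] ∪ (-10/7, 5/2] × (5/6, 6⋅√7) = ((5/2, 91] × [3/50, 5/6]) ∪ ((-10/7, 5/2] × (5/6, 6⋅√7))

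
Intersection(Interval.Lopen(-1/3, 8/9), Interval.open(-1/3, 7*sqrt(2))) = Interval.Lopen(-1/3, 8/9)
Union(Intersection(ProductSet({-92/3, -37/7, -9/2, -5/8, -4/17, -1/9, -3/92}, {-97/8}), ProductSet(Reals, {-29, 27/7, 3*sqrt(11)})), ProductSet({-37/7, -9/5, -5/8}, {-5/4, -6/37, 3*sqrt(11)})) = ProductSet({-37/7, -9/5, -5/8}, {-5/4, -6/37, 3*sqrt(11)})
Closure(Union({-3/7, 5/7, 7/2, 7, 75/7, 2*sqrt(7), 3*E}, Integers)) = Union({-3/7, 5/7, 7/2, 75/7, 2*sqrt(7), 3*E}, Integers)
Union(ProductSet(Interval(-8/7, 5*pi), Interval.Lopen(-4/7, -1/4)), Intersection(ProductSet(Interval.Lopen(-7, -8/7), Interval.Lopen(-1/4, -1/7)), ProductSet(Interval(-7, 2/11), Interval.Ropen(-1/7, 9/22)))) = Union(ProductSet(Interval.Lopen(-7, -8/7), {-1/7}), ProductSet(Interval(-8/7, 5*pi), Interval.Lopen(-4/7, -1/4)))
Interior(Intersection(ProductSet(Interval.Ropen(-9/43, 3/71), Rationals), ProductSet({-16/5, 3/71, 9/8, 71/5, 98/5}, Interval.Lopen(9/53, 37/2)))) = EmptySet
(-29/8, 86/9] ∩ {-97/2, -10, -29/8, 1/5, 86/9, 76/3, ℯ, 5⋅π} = {1/5, 86/9, ℯ}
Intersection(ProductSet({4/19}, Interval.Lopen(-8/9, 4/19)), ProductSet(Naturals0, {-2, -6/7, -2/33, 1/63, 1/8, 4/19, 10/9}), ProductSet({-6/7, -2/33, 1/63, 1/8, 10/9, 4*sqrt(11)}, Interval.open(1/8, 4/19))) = EmptySet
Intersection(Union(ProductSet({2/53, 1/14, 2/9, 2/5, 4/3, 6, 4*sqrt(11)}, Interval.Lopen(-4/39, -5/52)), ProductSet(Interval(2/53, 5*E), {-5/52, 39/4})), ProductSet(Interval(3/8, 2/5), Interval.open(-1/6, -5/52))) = ProductSet({2/5}, Interval.open(-4/39, -5/52))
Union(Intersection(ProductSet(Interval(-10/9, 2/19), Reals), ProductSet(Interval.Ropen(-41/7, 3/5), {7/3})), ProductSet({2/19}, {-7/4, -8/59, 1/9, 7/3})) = Union(ProductSet({2/19}, {-7/4, -8/59, 1/9, 7/3}), ProductSet(Interval(-10/9, 2/19), {7/3}))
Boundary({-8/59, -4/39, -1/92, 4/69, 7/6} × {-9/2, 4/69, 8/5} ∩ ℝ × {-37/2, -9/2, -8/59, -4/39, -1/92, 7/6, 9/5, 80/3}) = {-8/59, -4/39, -1/92, 4/69, 7/6} × {-9/2}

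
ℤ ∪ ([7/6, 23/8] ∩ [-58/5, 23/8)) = ℤ ∪ [7/6, 23/8)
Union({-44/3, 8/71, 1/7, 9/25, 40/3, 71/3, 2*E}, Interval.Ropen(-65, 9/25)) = Union({40/3, 71/3, 2*E}, Interval(-65, 9/25))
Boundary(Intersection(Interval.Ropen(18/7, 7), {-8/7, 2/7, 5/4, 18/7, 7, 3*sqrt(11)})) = {18/7}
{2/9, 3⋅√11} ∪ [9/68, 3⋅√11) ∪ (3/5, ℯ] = [9/68, 3⋅√11]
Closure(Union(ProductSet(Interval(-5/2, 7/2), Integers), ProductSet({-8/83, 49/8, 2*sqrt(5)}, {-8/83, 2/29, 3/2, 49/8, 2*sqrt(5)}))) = Union(ProductSet({-8/83, 49/8, 2*sqrt(5)}, {-8/83, 2/29, 3/2, 49/8, 2*sqrt(5)}), ProductSet(Interval(-5/2, 7/2), Integers))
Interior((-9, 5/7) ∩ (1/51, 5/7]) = (1/51, 5/7)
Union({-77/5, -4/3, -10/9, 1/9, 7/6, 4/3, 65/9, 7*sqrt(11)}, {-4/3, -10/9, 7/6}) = {-77/5, -4/3, -10/9, 1/9, 7/6, 4/3, 65/9, 7*sqrt(11)}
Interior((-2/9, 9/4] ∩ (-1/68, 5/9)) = (-1/68, 5/9)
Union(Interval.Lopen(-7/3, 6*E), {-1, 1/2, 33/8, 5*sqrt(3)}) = Interval.Lopen(-7/3, 6*E)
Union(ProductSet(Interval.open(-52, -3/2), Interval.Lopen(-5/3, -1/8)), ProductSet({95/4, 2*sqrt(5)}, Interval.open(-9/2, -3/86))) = Union(ProductSet({95/4, 2*sqrt(5)}, Interval.open(-9/2, -3/86)), ProductSet(Interval.open(-52, -3/2), Interval.Lopen(-5/3, -1/8)))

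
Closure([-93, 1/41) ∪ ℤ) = ℤ ∪ [-93, 1/41]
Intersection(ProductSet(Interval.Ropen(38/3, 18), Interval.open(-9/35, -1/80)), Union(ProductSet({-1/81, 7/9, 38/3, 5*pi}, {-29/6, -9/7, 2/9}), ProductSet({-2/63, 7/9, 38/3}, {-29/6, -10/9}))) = EmptySet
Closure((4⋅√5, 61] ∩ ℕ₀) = {9, 10, …, 61}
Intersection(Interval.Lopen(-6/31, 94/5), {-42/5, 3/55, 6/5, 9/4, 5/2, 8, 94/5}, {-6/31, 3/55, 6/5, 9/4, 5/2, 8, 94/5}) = {3/55, 6/5, 9/4, 5/2, 8, 94/5}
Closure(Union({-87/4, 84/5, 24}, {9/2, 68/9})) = {-87/4, 9/2, 68/9, 84/5, 24}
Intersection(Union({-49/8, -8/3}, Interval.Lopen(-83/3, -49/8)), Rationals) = Union({-8/3}, Intersection(Interval.Lopen(-83/3, -49/8), Rationals))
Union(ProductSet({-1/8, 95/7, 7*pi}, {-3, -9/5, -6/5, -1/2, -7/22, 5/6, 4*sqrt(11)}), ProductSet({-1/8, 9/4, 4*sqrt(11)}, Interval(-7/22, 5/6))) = Union(ProductSet({-1/8, 9/4, 4*sqrt(11)}, Interval(-7/22, 5/6)), ProductSet({-1/8, 95/7, 7*pi}, {-3, -9/5, -6/5, -1/2, -7/22, 5/6, 4*sqrt(11)}))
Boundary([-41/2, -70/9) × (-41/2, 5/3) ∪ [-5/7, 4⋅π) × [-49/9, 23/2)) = ({-41/2, -70/9} × [-41/2, 5/3]) ∪ ([-41/2, -70/9] × {-41/2, 5/3}) ∪ ({-5/7, 4⋅π} × [-49/9, 23/2]) ∪ ([-5/7, 4⋅π] × {-49/9, 23/2})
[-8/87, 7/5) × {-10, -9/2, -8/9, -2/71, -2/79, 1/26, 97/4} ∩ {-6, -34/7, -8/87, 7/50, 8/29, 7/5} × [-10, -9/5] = {-8/87, 7/50, 8/29} × {-10, -9/2}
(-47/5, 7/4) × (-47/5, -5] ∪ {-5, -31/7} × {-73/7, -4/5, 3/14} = ({-5, -31/7} × {-73/7, -4/5, 3/14}) ∪ ((-47/5, 7/4) × (-47/5, -5])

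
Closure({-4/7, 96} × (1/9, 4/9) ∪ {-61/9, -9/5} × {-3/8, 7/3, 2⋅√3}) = ({-4/7, 96} × [1/9, 4/9]) ∪ ({-61/9, -9/5} × {-3/8, 7/3, 2⋅√3})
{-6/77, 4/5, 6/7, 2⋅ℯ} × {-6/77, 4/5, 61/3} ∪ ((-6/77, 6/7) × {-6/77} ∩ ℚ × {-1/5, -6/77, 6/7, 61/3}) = ((ℚ ∩ (-6/77, 6/7)) × {-6/77}) ∪ ({-6/77, 4/5, 6/7, 2⋅ℯ} × {-6/77, 4/5, 61/3})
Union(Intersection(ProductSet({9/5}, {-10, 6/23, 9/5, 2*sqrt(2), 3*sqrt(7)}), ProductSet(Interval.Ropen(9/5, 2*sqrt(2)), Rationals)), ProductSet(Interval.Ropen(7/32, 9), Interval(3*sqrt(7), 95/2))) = Union(ProductSet({9/5}, {-10, 6/23, 9/5}), ProductSet(Interval.Ropen(7/32, 9), Interval(3*sqrt(7), 95/2)))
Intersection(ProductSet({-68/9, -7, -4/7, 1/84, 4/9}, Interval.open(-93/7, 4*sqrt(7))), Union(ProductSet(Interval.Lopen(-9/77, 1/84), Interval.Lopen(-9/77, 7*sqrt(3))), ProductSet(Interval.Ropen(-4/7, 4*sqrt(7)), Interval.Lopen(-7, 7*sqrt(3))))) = ProductSet({-4/7, 1/84, 4/9}, Interval.open(-7, 4*sqrt(7)))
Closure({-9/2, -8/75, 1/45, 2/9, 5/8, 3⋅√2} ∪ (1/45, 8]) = {-9/2, -8/75} ∪ [1/45, 8]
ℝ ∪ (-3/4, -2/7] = (-∞, ∞)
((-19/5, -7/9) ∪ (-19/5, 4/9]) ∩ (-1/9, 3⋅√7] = (-1/9, 4/9]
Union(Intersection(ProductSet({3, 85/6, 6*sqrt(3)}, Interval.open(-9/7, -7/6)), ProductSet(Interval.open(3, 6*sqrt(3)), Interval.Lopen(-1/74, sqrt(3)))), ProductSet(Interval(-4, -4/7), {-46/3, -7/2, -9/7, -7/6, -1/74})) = ProductSet(Interval(-4, -4/7), {-46/3, -7/2, -9/7, -7/6, -1/74})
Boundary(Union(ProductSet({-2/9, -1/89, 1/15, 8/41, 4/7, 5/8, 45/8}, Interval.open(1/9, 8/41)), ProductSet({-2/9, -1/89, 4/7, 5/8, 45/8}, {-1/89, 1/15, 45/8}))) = Union(ProductSet({-2/9, -1/89, 4/7, 5/8, 45/8}, {-1/89, 1/15, 45/8}), ProductSet({-2/9, -1/89, 1/15, 8/41, 4/7, 5/8, 45/8}, Interval(1/9, 8/41)))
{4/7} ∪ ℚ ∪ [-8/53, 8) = ℚ ∪ [-8/53, 8]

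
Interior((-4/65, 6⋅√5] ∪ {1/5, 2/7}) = (-4/65, 6⋅√5)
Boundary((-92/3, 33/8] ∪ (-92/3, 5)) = {-92/3, 5}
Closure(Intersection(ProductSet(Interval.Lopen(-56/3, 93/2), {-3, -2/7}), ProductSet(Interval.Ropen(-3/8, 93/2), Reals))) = ProductSet(Interval(-3/8, 93/2), {-3, -2/7})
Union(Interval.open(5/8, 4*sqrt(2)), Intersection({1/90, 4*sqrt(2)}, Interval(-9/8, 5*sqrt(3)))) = Union({1/90}, Interval.Lopen(5/8, 4*sqrt(2)))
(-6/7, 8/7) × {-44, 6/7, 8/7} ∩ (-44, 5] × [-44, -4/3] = (-6/7, 8/7) × {-44}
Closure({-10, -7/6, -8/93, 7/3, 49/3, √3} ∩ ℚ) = {-10, -7/6, -8/93, 7/3, 49/3}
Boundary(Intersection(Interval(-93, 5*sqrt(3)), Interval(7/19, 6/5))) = {7/19, 6/5}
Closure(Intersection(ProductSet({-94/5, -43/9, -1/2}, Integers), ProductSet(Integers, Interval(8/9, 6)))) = EmptySet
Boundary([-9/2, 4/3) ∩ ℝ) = {-9/2, 4/3}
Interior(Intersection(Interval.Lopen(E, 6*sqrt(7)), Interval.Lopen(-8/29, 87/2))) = Interval.open(E, 6*sqrt(7))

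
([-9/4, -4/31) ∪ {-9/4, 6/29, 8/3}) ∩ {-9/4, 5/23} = {-9/4}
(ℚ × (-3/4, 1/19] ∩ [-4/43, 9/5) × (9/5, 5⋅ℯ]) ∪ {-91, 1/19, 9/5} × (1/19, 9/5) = {-91, 1/19, 9/5} × (1/19, 9/5)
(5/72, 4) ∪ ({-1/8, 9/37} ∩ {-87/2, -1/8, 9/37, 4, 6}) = {-1/8} ∪ (5/72, 4)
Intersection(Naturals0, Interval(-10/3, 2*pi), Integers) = Range(0, 7, 1)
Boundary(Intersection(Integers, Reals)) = Integers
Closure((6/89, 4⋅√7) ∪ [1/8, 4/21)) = [6/89, 4⋅√7]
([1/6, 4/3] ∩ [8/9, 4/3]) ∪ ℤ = ℤ ∪ [8/9, 4/3]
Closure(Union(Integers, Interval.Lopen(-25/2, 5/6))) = Union(Integers, Interval(-25/2, 5/6))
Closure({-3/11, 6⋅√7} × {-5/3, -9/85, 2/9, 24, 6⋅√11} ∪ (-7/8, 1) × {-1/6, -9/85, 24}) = ([-7/8, 1] × {-1/6, -9/85, 24}) ∪ ({-3/11, 6⋅√7} × {-5/3, -9/85, 2/9, 24, 6⋅√11})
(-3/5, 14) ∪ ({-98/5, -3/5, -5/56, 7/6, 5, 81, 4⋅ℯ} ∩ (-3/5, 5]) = (-3/5, 14)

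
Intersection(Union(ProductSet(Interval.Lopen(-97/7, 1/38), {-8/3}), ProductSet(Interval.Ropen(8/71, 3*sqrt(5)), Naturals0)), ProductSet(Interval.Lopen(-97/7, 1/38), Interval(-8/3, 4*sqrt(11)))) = ProductSet(Interval.Lopen(-97/7, 1/38), {-8/3})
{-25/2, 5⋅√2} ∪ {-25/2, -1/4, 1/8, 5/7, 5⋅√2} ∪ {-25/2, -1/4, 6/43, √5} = {-25/2, -1/4, 1/8, 6/43, 5/7, 5⋅√2, √5}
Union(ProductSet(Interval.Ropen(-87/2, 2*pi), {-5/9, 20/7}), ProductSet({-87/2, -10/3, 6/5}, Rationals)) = Union(ProductSet({-87/2, -10/3, 6/5}, Rationals), ProductSet(Interval.Ropen(-87/2, 2*pi), {-5/9, 20/7}))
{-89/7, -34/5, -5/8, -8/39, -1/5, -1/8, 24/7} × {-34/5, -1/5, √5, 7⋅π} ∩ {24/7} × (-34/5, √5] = {24/7} × {-1/5, √5}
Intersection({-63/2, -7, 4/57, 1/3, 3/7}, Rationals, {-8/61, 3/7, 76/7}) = {3/7}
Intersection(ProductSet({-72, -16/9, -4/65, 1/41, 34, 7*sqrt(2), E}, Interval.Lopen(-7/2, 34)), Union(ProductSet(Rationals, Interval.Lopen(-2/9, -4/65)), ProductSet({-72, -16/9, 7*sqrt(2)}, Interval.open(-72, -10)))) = ProductSet({-72, -16/9, -4/65, 1/41, 34}, Interval.Lopen(-2/9, -4/65))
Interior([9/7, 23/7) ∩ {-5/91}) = ∅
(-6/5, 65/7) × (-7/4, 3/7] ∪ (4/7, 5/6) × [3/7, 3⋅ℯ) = ((-6/5, 65/7) × (-7/4, 3/7]) ∪ ((4/7, 5/6) × [3/7, 3⋅ℯ))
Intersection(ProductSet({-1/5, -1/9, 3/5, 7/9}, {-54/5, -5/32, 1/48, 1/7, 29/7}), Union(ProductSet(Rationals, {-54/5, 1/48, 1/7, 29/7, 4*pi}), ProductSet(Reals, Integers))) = ProductSet({-1/5, -1/9, 3/5, 7/9}, {-54/5, 1/48, 1/7, 29/7})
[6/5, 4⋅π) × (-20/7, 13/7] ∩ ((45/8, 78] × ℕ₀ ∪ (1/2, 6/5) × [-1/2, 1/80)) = (45/8, 4⋅π) × {0, 1}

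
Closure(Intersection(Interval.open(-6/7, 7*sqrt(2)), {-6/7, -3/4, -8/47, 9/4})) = {-3/4, -8/47, 9/4}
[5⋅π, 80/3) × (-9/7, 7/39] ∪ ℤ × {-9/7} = (ℤ × {-9/7}) ∪ ([5⋅π, 80/3) × (-9/7, 7/39])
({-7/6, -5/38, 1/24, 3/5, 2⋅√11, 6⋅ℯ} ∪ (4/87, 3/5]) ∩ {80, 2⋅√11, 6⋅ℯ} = {2⋅√11, 6⋅ℯ}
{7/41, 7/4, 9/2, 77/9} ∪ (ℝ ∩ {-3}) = {-3, 7/41, 7/4, 9/2, 77/9}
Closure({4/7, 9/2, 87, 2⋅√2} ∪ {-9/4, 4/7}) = {-9/4, 4/7, 9/2, 87, 2⋅√2}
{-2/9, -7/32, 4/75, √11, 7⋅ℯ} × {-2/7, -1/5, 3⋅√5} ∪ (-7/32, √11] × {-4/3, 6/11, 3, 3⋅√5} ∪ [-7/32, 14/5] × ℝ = ([-7/32, 14/5] × ℝ) ∪ ((-7/32, √11] × {-4/3, 6/11, 3, 3⋅√5}) ∪ ({-2/9, -7/32, 4/75, √11, 7⋅ℯ} × {-2/7, -1/5, 3⋅√5})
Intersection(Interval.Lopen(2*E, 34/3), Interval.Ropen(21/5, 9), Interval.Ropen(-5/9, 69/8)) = Interval.open(2*E, 69/8)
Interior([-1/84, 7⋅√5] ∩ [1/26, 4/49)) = (1/26, 4/49)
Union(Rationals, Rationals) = Rationals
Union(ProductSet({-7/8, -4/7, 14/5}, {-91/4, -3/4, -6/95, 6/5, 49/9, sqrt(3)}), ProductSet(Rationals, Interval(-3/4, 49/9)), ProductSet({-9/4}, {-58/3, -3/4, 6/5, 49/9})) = Union(ProductSet({-9/4}, {-58/3, -3/4, 6/5, 49/9}), ProductSet({-7/8, -4/7, 14/5}, {-91/4, -3/4, -6/95, 6/5, 49/9, sqrt(3)}), ProductSet(Rationals, Interval(-3/4, 49/9)))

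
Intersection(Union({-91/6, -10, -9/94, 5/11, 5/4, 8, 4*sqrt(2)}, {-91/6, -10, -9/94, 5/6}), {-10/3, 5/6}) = {5/6}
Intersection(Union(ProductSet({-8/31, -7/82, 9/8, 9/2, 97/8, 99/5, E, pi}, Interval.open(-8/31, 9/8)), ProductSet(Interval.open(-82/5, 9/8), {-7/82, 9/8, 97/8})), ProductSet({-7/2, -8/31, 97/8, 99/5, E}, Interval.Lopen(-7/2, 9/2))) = Union(ProductSet({-7/2, -8/31}, {-7/82, 9/8}), ProductSet({-8/31, 97/8, 99/5, E}, Interval.open(-8/31, 9/8)))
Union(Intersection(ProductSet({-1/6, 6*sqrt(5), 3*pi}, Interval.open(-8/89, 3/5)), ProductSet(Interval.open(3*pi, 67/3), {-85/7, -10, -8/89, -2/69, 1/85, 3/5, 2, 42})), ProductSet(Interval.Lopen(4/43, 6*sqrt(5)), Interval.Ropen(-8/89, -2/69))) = Union(ProductSet({6*sqrt(5)}, {-2/69, 1/85}), ProductSet(Interval.Lopen(4/43, 6*sqrt(5)), Interval.Ropen(-8/89, -2/69)))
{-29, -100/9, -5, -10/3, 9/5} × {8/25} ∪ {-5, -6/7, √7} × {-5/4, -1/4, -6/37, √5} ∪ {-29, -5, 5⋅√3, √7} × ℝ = ({-29, -100/9, -5, -10/3, 9/5} × {8/25}) ∪ ({-29, -5, 5⋅√3, √7} × ℝ) ∪ ({-5, -6/7, √7} × {-5/4, -1/4, -6/37, √5})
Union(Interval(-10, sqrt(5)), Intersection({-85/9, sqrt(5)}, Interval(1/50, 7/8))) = Interval(-10, sqrt(5))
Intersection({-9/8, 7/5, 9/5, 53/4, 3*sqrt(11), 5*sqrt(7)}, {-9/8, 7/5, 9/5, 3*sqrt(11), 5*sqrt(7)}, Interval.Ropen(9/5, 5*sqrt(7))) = {9/5, 3*sqrt(11)}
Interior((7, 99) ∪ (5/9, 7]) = (5/9, 99)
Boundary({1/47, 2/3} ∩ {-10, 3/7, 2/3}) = {2/3}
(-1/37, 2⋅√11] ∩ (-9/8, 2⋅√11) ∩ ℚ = ℚ ∩ (-1/37, 2⋅√11)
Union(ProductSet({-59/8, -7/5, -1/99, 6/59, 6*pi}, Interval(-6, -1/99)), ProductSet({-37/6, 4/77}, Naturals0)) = Union(ProductSet({-37/6, 4/77}, Naturals0), ProductSet({-59/8, -7/5, -1/99, 6/59, 6*pi}, Interval(-6, -1/99)))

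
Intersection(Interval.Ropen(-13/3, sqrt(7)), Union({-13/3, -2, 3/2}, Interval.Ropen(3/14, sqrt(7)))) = Union({-13/3, -2}, Interval.Ropen(3/14, sqrt(7)))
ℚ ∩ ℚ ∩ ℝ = ℚ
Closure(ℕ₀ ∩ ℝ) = ℕ₀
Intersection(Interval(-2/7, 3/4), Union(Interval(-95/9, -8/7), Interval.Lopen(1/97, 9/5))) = Interval.Lopen(1/97, 3/4)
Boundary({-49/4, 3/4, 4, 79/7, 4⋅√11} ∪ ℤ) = ℤ ∪ {-49/4, 3/4, 79/7, 4⋅√11}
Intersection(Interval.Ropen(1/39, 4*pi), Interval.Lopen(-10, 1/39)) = {1/39}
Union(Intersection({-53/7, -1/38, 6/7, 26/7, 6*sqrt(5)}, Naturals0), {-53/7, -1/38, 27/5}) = {-53/7, -1/38, 27/5}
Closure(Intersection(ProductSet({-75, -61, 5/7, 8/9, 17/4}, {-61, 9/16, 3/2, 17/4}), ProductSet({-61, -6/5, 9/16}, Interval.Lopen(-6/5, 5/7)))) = ProductSet({-61}, {9/16})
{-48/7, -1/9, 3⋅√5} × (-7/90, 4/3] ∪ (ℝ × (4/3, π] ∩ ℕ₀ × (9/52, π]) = (ℕ₀ × (4/3, π]) ∪ ({-48/7, -1/9, 3⋅√5} × (-7/90, 4/3])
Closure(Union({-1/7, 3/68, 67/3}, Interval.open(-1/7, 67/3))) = Interval(-1/7, 67/3)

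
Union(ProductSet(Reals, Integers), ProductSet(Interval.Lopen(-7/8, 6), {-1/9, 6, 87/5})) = Union(ProductSet(Interval.Lopen(-7/8, 6), {-1/9, 6, 87/5}), ProductSet(Reals, Integers))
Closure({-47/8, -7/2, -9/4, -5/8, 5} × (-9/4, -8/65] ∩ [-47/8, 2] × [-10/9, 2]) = {-47/8, -7/2, -9/4, -5/8} × [-10/9, -8/65]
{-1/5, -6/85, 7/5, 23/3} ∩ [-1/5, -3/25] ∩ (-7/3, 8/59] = {-1/5}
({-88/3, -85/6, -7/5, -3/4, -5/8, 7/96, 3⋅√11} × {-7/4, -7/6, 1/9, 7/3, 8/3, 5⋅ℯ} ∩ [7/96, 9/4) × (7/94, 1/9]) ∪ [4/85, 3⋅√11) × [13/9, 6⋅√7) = ({7/96} × {1/9}) ∪ ([4/85, 3⋅√11) × [13/9, 6⋅√7))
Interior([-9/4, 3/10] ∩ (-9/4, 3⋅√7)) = (-9/4, 3/10)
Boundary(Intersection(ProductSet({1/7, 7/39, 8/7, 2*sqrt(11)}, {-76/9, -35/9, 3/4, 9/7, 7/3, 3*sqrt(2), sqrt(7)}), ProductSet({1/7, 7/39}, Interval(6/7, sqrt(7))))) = ProductSet({1/7, 7/39}, {9/7, 7/3, sqrt(7)})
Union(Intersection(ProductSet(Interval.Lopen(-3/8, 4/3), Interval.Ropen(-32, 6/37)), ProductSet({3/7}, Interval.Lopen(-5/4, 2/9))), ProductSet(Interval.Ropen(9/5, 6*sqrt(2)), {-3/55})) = Union(ProductSet({3/7}, Interval.open(-5/4, 6/37)), ProductSet(Interval.Ropen(9/5, 6*sqrt(2)), {-3/55}))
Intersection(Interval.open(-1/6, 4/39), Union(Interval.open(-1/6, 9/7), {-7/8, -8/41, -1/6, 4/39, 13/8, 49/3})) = Interval.open(-1/6, 4/39)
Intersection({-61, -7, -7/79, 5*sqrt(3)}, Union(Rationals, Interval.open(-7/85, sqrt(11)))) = {-61, -7, -7/79}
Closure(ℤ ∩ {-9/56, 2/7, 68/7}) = ∅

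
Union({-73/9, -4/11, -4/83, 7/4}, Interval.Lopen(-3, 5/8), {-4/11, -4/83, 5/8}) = Union({-73/9, 7/4}, Interval.Lopen(-3, 5/8))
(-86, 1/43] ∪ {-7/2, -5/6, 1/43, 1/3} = (-86, 1/43] ∪ {1/3}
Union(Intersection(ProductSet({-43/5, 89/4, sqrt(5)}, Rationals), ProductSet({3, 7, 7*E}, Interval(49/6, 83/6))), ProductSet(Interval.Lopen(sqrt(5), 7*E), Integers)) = ProductSet(Interval.Lopen(sqrt(5), 7*E), Integers)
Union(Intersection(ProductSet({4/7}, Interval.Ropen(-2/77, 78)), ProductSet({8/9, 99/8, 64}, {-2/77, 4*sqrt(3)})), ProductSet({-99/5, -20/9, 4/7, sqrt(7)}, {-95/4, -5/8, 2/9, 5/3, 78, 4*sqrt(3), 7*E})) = ProductSet({-99/5, -20/9, 4/7, sqrt(7)}, {-95/4, -5/8, 2/9, 5/3, 78, 4*sqrt(3), 7*E})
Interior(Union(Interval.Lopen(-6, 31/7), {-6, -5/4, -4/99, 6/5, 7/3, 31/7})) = Interval.open(-6, 31/7)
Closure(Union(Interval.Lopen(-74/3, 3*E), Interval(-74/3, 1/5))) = Interval(-74/3, 3*E)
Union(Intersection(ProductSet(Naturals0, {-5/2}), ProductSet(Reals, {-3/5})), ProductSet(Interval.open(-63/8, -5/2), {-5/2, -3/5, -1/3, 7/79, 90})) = ProductSet(Interval.open(-63/8, -5/2), {-5/2, -3/5, -1/3, 7/79, 90})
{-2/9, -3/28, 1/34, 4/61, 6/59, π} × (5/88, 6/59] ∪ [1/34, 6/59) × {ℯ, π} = ([1/34, 6/59) × {ℯ, π}) ∪ ({-2/9, -3/28, 1/34, 4/61, 6/59, π} × (5/88, 6/59])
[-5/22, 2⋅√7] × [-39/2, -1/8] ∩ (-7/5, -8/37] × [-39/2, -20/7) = [-5/22, -8/37] × [-39/2, -20/7)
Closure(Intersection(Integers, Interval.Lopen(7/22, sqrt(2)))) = Range(1, 2, 1)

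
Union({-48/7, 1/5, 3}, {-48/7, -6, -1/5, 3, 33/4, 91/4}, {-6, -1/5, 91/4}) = {-48/7, -6, -1/5, 1/5, 3, 33/4, 91/4}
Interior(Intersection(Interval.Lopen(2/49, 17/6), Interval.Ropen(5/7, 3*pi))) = Interval.open(5/7, 17/6)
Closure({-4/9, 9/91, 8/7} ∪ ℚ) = ℝ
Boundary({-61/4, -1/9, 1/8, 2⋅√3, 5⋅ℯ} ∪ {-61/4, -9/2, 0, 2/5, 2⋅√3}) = {-61/4, -9/2, -1/9, 0, 1/8, 2/5, 2⋅√3, 5⋅ℯ}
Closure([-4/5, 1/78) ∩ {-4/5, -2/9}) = {-4/5, -2/9}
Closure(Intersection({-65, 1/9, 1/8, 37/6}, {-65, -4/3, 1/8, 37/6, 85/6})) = {-65, 1/8, 37/6}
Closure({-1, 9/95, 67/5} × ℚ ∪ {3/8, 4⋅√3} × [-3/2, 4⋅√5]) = ({-1, 9/95, 67/5} × ℝ) ∪ ({3/8, 4⋅√3} × [-3/2, 4⋅√5])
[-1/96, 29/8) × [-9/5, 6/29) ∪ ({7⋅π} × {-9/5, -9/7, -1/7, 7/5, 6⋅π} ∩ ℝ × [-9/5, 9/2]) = ({7⋅π} × {-9/5, -9/7, -1/7, 7/5}) ∪ ([-1/96, 29/8) × [-9/5, 6/29))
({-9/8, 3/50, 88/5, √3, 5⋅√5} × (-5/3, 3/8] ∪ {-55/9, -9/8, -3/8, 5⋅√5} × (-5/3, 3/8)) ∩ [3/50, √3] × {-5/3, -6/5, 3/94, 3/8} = {3/50, √3} × {-6/5, 3/94, 3/8}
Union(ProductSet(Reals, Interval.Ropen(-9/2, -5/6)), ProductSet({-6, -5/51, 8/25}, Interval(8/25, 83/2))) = Union(ProductSet({-6, -5/51, 8/25}, Interval(8/25, 83/2)), ProductSet(Reals, Interval.Ropen(-9/2, -5/6)))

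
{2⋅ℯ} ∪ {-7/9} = {-7/9, 2⋅ℯ}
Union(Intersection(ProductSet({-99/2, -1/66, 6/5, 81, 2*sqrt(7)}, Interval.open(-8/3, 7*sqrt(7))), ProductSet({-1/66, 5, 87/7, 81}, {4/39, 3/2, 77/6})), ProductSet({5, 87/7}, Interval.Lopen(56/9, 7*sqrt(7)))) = Union(ProductSet({-1/66, 81}, {4/39, 3/2, 77/6}), ProductSet({5, 87/7}, Interval.Lopen(56/9, 7*sqrt(7))))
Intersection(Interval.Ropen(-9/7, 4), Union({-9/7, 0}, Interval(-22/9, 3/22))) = Interval(-9/7, 3/22)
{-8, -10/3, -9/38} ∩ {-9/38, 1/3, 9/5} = {-9/38}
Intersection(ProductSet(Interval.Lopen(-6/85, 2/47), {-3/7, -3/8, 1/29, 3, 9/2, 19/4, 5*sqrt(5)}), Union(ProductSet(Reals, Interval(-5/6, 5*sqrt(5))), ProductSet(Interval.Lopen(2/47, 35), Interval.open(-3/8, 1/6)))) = ProductSet(Interval.Lopen(-6/85, 2/47), {-3/7, -3/8, 1/29, 3, 9/2, 19/4, 5*sqrt(5)})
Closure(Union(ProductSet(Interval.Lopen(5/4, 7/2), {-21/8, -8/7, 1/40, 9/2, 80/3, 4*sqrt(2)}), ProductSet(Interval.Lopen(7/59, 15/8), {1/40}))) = Union(ProductSet(Interval(7/59, 15/8), {1/40}), ProductSet(Interval(5/4, 7/2), {-21/8, -8/7, 1/40, 9/2, 80/3, 4*sqrt(2)}))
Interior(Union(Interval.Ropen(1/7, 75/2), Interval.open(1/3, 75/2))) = Interval.open(1/7, 75/2)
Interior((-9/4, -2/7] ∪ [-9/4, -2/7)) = (-9/4, -2/7)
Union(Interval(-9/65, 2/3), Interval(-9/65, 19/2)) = Interval(-9/65, 19/2)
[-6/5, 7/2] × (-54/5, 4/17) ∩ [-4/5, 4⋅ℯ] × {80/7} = ∅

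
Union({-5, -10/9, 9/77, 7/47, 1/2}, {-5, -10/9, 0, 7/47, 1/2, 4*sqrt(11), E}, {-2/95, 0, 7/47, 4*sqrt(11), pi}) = {-5, -10/9, -2/95, 0, 9/77, 7/47, 1/2, 4*sqrt(11), E, pi}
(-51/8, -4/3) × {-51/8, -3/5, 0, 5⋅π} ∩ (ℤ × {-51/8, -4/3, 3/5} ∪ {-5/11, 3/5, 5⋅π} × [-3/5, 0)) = {-6, -5, …, -2} × {-51/8}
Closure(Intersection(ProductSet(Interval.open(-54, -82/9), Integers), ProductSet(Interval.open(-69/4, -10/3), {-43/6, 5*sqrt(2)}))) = EmptySet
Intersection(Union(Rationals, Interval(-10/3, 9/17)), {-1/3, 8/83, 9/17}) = {-1/3, 8/83, 9/17}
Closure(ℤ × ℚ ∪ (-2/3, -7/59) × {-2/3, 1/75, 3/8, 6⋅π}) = (ℤ × ℝ) ∪ ([-2/3, -7/59] × {-2/3, 1/75, 3/8, 6⋅π})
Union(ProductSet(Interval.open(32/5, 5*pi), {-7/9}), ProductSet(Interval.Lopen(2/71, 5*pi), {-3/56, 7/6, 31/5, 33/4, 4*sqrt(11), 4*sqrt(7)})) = Union(ProductSet(Interval.Lopen(2/71, 5*pi), {-3/56, 7/6, 31/5, 33/4, 4*sqrt(11), 4*sqrt(7)}), ProductSet(Interval.open(32/5, 5*pi), {-7/9}))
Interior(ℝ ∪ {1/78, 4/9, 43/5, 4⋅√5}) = ℝ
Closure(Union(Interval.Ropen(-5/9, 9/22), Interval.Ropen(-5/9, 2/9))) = Interval(-5/9, 9/22)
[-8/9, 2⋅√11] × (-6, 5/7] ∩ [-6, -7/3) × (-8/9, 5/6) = ∅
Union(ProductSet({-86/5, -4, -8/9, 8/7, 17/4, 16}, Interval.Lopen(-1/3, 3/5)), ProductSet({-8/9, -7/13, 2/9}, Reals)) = Union(ProductSet({-8/9, -7/13, 2/9}, Reals), ProductSet({-86/5, -4, -8/9, 8/7, 17/4, 16}, Interval.Lopen(-1/3, 3/5)))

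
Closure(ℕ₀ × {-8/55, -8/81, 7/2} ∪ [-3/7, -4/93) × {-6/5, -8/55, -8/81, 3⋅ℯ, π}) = (ℕ₀ × {-8/55, -8/81, 7/2}) ∪ ([-3/7, -4/93] × {-6/5, -8/55, -8/81, 3⋅ℯ, π})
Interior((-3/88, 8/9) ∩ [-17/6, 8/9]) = (-3/88, 8/9)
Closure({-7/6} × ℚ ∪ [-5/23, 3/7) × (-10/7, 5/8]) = ({-5/23, 3/7} × [-10/7, 5/8]) ∪ ([-5/23, 3/7] × {-10/7, 5/8}) ∪ ({-7/6} × (ℚ ∪ (-∞, ∞))) ∪ ([-5/23, 3/7) × (-10/7, 5/8])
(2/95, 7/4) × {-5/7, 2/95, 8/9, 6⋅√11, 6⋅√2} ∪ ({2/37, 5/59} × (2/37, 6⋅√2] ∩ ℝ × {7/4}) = ({2/37, 5/59} × {7/4}) ∪ ((2/95, 7/4) × {-5/7, 2/95, 8/9, 6⋅√11, 6⋅√2})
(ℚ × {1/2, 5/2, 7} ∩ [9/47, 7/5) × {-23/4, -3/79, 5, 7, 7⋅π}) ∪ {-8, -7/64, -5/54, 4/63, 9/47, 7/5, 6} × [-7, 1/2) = ((ℚ ∩ [9/47, 7/5)) × {7}) ∪ ({-8, -7/64, -5/54, 4/63, 9/47, 7/5, 6} × [-7, 1/2))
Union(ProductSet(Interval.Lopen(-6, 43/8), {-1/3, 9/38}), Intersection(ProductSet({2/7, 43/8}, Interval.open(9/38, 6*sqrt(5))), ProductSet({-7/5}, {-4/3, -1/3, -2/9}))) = ProductSet(Interval.Lopen(-6, 43/8), {-1/3, 9/38})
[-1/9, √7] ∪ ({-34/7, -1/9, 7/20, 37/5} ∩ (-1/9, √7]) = [-1/9, √7]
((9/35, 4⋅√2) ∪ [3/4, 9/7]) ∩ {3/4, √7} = {3/4, √7}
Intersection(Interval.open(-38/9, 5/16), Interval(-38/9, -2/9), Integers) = Range(-4, 0, 1)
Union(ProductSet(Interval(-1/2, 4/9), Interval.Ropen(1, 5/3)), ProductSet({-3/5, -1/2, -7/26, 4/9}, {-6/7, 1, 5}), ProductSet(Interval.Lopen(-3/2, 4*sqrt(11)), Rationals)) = Union(ProductSet(Interval.Lopen(-3/2, 4*sqrt(11)), Rationals), ProductSet(Interval(-1/2, 4/9), Interval.Ropen(1, 5/3)))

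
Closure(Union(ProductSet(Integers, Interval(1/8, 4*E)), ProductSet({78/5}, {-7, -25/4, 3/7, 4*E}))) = Union(ProductSet({78/5}, {-7, -25/4, 3/7, 4*E}), ProductSet(Integers, Interval(1/8, 4*E)))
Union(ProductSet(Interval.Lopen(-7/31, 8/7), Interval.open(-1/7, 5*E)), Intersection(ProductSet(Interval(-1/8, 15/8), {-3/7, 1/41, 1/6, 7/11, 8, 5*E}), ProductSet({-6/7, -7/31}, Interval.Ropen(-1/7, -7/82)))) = ProductSet(Interval.Lopen(-7/31, 8/7), Interval.open(-1/7, 5*E))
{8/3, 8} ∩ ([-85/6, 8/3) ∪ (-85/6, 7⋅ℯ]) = {8/3, 8}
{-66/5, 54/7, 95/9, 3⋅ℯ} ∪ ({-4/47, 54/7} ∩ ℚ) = {-66/5, -4/47, 54/7, 95/9, 3⋅ℯ}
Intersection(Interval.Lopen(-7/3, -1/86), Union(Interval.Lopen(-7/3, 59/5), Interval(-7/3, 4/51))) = Interval.Lopen(-7/3, -1/86)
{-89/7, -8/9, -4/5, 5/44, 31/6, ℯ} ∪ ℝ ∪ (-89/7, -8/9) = (-∞, ∞)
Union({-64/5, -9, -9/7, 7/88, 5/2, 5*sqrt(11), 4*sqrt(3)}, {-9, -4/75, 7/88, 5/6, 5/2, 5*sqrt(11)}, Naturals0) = Union({-64/5, -9, -9/7, -4/75, 7/88, 5/6, 5/2, 5*sqrt(11), 4*sqrt(3)}, Naturals0)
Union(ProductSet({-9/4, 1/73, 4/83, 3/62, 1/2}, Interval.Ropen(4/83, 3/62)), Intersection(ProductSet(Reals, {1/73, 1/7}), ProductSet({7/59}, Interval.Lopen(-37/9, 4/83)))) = Union(ProductSet({7/59}, {1/73}), ProductSet({-9/4, 1/73, 4/83, 3/62, 1/2}, Interval.Ropen(4/83, 3/62)))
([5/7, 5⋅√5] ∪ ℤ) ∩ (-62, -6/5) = {-61, -60, …, -2}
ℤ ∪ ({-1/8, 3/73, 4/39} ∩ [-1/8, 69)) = ℤ ∪ {-1/8, 3/73, 4/39}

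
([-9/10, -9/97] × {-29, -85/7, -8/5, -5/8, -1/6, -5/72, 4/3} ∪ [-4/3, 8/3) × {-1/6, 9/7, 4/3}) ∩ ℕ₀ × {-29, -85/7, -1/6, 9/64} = {0, 1, 2} × {-1/6}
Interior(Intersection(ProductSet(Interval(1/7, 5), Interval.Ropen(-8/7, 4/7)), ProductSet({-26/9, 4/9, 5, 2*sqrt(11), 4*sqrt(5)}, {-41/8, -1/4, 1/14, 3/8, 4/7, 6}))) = EmptySet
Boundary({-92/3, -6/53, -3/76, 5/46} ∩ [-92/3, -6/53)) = {-92/3}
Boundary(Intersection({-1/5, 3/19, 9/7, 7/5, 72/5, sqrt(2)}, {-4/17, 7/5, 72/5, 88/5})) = {7/5, 72/5}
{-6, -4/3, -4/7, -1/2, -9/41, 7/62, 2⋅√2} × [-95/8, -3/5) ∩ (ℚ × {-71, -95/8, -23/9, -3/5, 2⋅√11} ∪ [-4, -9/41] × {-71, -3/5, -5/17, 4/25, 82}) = {-6, -4/3, -4/7, -1/2, -9/41, 7/62} × {-95/8, -23/9}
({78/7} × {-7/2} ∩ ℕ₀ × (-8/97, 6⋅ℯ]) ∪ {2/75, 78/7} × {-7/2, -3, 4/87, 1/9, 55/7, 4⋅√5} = {2/75, 78/7} × {-7/2, -3, 4/87, 1/9, 55/7, 4⋅√5}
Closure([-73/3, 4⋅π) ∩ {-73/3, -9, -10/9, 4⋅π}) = {-73/3, -9, -10/9}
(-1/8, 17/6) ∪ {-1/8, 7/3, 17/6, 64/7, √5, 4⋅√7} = [-1/8, 17/6] ∪ {64/7, 4⋅√7}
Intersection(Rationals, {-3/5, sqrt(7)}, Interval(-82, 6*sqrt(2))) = {-3/5}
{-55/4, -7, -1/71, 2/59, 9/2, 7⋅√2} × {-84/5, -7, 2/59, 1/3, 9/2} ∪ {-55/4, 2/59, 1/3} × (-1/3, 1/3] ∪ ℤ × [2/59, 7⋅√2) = ({-55/4, 2/59, 1/3} × (-1/3, 1/3]) ∪ (ℤ × [2/59, 7⋅√2)) ∪ ({-55/4, -7, -1/71, 2/59, 9/2, 7⋅√2} × {-84/5, -7, 2/59, 1/3, 9/2})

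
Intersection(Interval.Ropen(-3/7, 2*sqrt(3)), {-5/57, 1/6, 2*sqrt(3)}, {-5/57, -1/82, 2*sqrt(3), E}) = {-5/57}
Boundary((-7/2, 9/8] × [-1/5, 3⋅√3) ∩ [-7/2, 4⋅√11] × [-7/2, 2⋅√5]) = ({-7/2, 9/8} × [-1/5, 2⋅√5]) ∪ ([-7/2, 9/8] × {-1/5, 2⋅√5})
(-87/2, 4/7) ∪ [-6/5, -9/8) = (-87/2, 4/7)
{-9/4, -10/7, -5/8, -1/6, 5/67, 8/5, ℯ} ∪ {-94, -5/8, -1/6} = {-94, -9/4, -10/7, -5/8, -1/6, 5/67, 8/5, ℯ}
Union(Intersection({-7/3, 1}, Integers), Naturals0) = Naturals0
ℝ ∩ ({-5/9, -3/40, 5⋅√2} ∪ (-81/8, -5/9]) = (-81/8, -5/9] ∪ {-3/40, 5⋅√2}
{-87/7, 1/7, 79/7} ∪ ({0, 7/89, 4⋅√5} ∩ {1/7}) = {-87/7, 1/7, 79/7}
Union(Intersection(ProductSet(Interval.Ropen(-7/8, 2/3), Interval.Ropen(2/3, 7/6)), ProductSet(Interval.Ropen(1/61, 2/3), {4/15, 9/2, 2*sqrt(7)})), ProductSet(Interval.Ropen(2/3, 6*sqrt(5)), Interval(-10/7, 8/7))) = ProductSet(Interval.Ropen(2/3, 6*sqrt(5)), Interval(-10/7, 8/7))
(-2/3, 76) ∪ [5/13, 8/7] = (-2/3, 76)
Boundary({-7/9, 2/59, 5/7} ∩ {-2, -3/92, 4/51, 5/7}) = {5/7}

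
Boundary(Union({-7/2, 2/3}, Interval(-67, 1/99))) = {-67, 1/99, 2/3}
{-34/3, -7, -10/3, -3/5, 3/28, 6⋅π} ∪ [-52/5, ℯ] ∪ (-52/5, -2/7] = {-34/3, 6⋅π} ∪ [-52/5, ℯ]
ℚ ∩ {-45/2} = {-45/2}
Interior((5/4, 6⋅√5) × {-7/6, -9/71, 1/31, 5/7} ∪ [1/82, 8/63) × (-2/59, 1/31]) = (1/82, 8/63) × (-2/59, 1/31)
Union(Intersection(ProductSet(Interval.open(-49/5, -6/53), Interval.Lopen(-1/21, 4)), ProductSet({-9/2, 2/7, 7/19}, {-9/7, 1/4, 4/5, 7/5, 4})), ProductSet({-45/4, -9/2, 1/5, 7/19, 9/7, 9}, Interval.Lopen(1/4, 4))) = Union(ProductSet({-9/2}, {1/4, 4/5, 7/5, 4}), ProductSet({-45/4, -9/2, 1/5, 7/19, 9/7, 9}, Interval.Lopen(1/4, 4)))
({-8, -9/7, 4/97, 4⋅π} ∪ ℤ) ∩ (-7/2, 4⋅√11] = {-3, -2, …, 13} ∪ {-9/7, 4/97, 4⋅π}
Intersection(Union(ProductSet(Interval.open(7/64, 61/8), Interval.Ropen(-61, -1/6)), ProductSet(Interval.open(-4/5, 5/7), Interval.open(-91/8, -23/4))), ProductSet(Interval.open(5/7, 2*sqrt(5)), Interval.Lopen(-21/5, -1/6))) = ProductSet(Interval.open(5/7, 2*sqrt(5)), Interval.open(-21/5, -1/6))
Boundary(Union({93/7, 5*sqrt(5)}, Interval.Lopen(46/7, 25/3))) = {46/7, 25/3, 93/7, 5*sqrt(5)}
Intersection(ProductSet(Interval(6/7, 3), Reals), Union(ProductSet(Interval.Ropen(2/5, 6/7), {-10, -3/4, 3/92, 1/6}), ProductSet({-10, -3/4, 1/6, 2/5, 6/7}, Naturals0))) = ProductSet({6/7}, Naturals0)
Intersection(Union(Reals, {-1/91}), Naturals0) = Naturals0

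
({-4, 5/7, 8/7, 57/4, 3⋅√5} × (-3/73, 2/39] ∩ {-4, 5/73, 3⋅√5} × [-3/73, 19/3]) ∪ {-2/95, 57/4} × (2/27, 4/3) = ({-2/95, 57/4} × (2/27, 4/3)) ∪ ({-4, 3⋅√5} × (-3/73, 2/39])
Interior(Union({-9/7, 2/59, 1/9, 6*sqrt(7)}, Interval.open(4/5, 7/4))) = Interval.open(4/5, 7/4)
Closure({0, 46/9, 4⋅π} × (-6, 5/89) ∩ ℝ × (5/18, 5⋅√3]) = ∅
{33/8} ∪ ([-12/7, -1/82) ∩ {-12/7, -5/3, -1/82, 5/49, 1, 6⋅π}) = {-12/7, -5/3, 33/8}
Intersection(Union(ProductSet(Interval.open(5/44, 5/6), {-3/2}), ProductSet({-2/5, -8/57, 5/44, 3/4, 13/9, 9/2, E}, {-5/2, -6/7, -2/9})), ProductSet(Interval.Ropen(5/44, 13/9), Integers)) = EmptySet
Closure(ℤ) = ℤ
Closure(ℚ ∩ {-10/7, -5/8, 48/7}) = {-10/7, -5/8, 48/7}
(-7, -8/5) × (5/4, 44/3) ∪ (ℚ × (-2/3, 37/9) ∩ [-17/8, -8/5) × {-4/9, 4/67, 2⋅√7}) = ((ℚ ∩ [-17/8, -8/5)) × {-4/9, 4/67}) ∪ ((-7, -8/5) × (5/4, 44/3))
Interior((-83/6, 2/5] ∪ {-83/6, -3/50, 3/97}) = (-83/6, 2/5)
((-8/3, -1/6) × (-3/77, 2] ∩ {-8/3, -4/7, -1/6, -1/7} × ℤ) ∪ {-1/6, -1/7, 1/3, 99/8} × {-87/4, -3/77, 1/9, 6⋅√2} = ({-4/7} × {0, 1, 2}) ∪ ({-1/6, -1/7, 1/3, 99/8} × {-87/4, -3/77, 1/9, 6⋅√2})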